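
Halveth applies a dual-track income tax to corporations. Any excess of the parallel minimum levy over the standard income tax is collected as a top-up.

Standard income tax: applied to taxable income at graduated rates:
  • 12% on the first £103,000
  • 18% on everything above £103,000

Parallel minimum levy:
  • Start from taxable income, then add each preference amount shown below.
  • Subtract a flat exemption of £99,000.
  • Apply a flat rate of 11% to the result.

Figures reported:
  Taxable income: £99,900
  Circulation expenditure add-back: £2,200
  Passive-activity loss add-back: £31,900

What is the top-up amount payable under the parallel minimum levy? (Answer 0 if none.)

Standard income tax:
  £99,900 × 12% = £11,988

Parallel minimum levy:
  Adjusted income: £99,900 + £2,200 + £31,900 = £134,000
  Less exemption £99,000 → base £35,000
  £35,000 × 11% = £3,850

£3,850 ≤ £11,988, so no add-on is due.

£0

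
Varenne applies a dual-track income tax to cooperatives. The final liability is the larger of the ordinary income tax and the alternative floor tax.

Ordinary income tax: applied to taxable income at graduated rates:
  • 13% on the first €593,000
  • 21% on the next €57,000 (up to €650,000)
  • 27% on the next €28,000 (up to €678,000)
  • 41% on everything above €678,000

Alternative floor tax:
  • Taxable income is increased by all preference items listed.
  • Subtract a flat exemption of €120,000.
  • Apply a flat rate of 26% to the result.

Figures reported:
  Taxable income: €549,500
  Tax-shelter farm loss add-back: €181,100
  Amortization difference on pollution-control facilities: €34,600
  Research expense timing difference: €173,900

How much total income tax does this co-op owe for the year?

€212,966

Ordinary income tax:
  €549,500 × 13% = €71,435

Alternative floor tax:
  Adjusted income: €549,500 + €181,100 + €34,600 + €173,900 = €939,100
  Less exemption €120,000 → base €819,100
  €819,100 × 26% = €212,966

€212,966 > €71,435, so the alternative floor tax is the binding amount.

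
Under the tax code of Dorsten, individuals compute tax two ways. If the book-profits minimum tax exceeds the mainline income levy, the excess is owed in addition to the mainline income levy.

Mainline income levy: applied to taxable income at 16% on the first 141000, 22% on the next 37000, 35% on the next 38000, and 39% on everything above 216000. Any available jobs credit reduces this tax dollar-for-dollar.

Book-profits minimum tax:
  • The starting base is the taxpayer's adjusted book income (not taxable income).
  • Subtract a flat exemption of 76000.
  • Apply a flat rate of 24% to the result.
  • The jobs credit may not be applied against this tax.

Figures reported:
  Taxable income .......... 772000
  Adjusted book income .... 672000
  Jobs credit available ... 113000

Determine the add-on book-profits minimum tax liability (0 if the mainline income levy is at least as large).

0

Book-profits minimum tax:
  Base (adjusted book income): 672000
  Less exemption 76000 → base 596000
  596000 × 24% = 143040

Mainline income levy:
  141000 × 16% = 22560
  37000 × 22% = 8140
  38000 × 35% = 13300
  556000 × 39% = 216840
  → 260840
  Less jobs credit 113000 → 147840

143040 ≤ 147840, so no add-on is due.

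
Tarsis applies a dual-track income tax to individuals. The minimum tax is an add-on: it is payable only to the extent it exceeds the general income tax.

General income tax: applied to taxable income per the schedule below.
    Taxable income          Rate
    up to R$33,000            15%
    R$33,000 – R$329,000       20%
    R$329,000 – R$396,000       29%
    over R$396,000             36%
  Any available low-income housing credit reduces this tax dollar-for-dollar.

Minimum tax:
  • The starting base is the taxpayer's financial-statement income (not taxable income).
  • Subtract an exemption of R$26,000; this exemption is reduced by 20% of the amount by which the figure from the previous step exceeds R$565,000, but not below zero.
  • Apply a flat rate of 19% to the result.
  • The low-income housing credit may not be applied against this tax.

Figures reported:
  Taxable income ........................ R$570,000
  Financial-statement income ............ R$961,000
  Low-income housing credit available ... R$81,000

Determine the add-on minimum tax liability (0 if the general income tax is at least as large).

R$117,370

Minimum tax:
  Base (financial-statement income): R$961,000
  Exemption: 20% × (R$961,000 − R$565,000) = R$79,200 ≥ R$26,000, so the exemption is fully phased out
  Base: R$961,000 − R$0 = R$961,000
  R$961,000 × 19% = R$182,590

General income tax:
  R$33,000 × 15% = R$4,950
  R$296,000 × 20% = R$59,200
  R$67,000 × 29% = R$19,430
  R$174,000 × 36% = R$62,640
  → R$146,220
  Less low-income housing credit R$81,000 → R$65,220

Excess of minimum tax over general income tax: R$182,590 − R$65,220 = R$117,370.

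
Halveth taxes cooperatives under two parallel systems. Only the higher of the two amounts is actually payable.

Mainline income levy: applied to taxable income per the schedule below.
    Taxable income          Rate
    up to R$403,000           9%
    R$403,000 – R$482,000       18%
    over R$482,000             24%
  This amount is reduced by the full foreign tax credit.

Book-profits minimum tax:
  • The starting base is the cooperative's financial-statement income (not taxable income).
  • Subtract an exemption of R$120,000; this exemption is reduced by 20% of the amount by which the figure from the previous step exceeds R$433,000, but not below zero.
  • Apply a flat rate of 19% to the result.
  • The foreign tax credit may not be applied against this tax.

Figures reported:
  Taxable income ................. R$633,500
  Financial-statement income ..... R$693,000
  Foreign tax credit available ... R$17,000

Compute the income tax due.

Book-profits minimum tax:
  Base (financial-statement income): R$693,000
  Exemption: R$120,000 − 20% × (R$693,000 − R$433,000) = R$120,000 − R$52,000 = R$68,000
  Base: R$693,000 − R$68,000 = R$625,000
  R$625,000 × 19% = R$118,750

Mainline income levy:
  R$403,000 × 9% = R$36,270
  R$79,000 × 18% = R$14,220
  R$151,500 × 24% = R$36,360
  → R$86,850
  Less foreign tax credit R$17,000 → R$69,850

R$118,750 > R$69,850, so the book-profits minimum tax is the binding amount.

R$118,750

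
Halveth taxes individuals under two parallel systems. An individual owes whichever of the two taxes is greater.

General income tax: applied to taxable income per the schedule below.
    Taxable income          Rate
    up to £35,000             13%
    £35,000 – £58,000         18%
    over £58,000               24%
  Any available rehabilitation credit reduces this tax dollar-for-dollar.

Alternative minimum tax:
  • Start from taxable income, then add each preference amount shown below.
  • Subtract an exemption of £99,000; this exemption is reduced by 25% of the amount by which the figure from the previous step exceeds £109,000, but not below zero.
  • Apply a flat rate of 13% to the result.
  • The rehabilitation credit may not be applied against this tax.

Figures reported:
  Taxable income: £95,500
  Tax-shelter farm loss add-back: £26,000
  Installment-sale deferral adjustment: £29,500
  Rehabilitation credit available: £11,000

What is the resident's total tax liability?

£8,125

General income tax:
  £35,000 × 13% = £4,550
  £23,000 × 18% = £4,140
  £37,500 × 24% = £9,000
  → £17,690
  Less rehabilitation credit £11,000 → £6,690

Alternative minimum tax:
  Adjusted income: £95,500 + £26,000 + £29,500 = £151,000
  Exemption: £99,000 − 25% × (£151,000 − £109,000) = £99,000 − £10,500 = £88,500
  Base: £151,000 − £88,500 = £62,500
  £62,500 × 13% = £8,125

£8,125 > £6,690, so the alternative minimum tax is the binding amount.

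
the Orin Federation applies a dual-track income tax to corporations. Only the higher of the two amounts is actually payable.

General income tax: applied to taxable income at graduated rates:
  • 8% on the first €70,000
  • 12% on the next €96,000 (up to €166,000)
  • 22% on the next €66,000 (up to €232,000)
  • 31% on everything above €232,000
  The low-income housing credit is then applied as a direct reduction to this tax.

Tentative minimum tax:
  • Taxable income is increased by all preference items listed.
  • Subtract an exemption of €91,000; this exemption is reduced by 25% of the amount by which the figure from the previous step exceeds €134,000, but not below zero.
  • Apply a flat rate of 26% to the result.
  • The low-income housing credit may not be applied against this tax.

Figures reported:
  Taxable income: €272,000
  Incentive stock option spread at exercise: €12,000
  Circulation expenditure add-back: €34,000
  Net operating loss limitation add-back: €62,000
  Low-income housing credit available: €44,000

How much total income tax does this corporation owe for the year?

Tentative minimum tax:
  Adjusted income: €272,000 + €12,000 + €34,000 + €62,000 = €380,000
  Exemption: €91,000 − 25% × (€380,000 − €134,000) = €91,000 − €61,500 = €29,500
  Base: €380,000 − €29,500 = €350,500
  €350,500 × 26% = €91,130

General income tax:
  €70,000 × 8% = €5,600
  €96,000 × 12% = €11,520
  €66,000 × 22% = €14,520
  €40,000 × 31% = €12,400
  → €44,040
  Less low-income housing credit €44,000 → €40

€91,130 > €40, so the tentative minimum tax is the binding amount.

€91,130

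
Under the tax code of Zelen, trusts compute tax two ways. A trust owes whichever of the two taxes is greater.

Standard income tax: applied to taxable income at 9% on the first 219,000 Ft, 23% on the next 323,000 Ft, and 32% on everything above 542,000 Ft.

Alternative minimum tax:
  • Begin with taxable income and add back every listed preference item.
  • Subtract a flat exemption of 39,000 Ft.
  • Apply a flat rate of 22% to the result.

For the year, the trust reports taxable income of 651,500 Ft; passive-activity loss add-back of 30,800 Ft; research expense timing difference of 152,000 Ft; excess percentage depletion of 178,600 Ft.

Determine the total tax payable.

214,258 Ft

Alternative minimum tax:
  Adjusted income: 651,500 Ft + 30,800 Ft + 152,000 Ft + 178,600 Ft = 1,012,900 Ft
  Less exemption 39,000 Ft → base 973,900 Ft
  973,900 Ft × 22% = 214,258 Ft

Standard income tax:
  219,000 Ft × 9% = 19,710 Ft
  323,000 Ft × 23% = 74,290 Ft
  109,500 Ft × 32% = 35,040 Ft
  → 129,040 Ft

214,258 Ft > 129,040 Ft, so the alternative minimum tax is the binding amount.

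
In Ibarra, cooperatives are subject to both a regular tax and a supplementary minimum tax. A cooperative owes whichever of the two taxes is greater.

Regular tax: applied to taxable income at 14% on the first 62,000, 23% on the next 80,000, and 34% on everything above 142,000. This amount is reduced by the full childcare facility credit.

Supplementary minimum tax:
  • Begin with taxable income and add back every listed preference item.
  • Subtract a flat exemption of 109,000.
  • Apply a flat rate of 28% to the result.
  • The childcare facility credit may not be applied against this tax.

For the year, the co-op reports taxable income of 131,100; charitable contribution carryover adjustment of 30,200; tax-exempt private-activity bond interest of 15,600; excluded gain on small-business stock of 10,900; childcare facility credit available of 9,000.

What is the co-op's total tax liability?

Supplementary minimum tax:
  Adjusted income: 131,100 + 30,200 + 15,600 + 10,900 = 187,800
  Less exemption 109,000 → base 78,800
  78,800 × 28% = 22,064

Regular tax:
  62,000 × 14% = 8,680
  69,100 × 23% = 15,893
  → 24,573
  Less childcare facility credit 9,000 → 15,573

22,064 > 15,573, so the supplementary minimum tax is the binding amount.

22,064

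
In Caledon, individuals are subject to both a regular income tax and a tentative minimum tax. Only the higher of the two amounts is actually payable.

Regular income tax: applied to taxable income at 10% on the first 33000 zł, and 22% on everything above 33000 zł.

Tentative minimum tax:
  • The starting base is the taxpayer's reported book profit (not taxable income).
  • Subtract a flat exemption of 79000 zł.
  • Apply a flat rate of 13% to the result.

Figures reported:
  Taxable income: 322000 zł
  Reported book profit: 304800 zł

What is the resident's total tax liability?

66880 zł

Regular income tax:
  33000 zł × 10% = 3300 zł
  289000 zł × 22% = 63580 zł
  → 66880 zł

Tentative minimum tax:
  Base (reported book profit): 304800 zł
  Less exemption 79000 zł → base 225800 zł
  225800 zł × 13% = 29354 zł

66880 zł > 29354 zł, so the regular income tax governs.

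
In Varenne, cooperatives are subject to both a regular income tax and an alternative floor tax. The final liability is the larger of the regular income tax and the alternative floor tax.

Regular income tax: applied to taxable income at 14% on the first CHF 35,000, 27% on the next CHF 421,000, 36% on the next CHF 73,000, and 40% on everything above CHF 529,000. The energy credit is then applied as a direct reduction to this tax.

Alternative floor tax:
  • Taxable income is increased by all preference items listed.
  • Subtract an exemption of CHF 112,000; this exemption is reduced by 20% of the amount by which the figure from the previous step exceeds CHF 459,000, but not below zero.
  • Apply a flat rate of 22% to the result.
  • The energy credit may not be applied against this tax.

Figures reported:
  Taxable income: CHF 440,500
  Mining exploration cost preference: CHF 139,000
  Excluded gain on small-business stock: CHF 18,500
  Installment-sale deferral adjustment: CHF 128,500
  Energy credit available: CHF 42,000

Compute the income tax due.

CHF 146,960

Regular income tax:
  CHF 35,000 × 14% = CHF 4,900
  CHF 405,500 × 27% = CHF 109,485
  → CHF 114,385
  Less energy credit CHF 42,000 → CHF 72,385

Alternative floor tax:
  Adjusted income: CHF 440,500 + CHF 139,000 + CHF 18,500 + CHF 128,500 = CHF 726,500
  Exemption: CHF 112,000 − 20% × (CHF 726,500 − CHF 459,000) = CHF 112,000 − CHF 53,500 = CHF 58,500
  Base: CHF 726,500 − CHF 58,500 = CHF 668,000
  CHF 668,000 × 22% = CHF 146,960

CHF 146,960 > CHF 72,385, so the alternative floor tax is the binding amount.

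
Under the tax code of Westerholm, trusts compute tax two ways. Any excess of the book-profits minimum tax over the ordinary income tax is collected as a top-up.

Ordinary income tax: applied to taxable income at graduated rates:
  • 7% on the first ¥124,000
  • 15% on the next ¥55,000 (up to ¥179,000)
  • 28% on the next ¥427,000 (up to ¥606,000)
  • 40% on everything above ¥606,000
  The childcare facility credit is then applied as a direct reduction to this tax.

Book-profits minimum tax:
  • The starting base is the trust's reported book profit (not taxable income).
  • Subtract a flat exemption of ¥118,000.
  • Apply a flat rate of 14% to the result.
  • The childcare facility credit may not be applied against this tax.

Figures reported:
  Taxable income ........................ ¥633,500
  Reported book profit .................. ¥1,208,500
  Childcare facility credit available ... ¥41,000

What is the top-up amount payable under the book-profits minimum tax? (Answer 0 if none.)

¥46,180

Book-profits minimum tax:
  Base (reported book profit): ¥1,208,500
  Less exemption ¥118,000 → base ¥1,090,500
  ¥1,090,500 × 14% = ¥152,670

Ordinary income tax:
  ¥124,000 × 7% = ¥8,680
  ¥55,000 × 15% = ¥8,250
  ¥427,000 × 28% = ¥119,560
  ¥27,500 × 40% = ¥11,000
  → ¥147,490
  Less childcare facility credit ¥41,000 → ¥106,490

Excess of book-profits minimum tax over ordinary income tax: ¥152,670 − ¥106,490 = ¥46,180.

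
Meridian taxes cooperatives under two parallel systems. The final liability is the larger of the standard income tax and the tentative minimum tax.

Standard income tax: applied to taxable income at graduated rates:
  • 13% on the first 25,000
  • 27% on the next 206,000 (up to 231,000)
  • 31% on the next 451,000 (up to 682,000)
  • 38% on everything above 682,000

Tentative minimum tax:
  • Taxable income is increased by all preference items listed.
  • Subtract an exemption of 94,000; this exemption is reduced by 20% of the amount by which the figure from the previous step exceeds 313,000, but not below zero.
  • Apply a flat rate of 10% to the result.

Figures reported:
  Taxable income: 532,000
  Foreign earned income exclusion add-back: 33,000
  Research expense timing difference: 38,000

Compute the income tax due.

152,180

Tentative minimum tax:
  Adjusted income: 532,000 + 33,000 + 38,000 = 603,000
  Exemption: 94,000 − 20% × (603,000 − 313,000) = 94,000 − 58,000 = 36,000
  Base: 603,000 − 36,000 = 567,000
  567,000 × 10% = 56,700

Standard income tax:
  25,000 × 13% = 3,250
  206,000 × 27% = 55,620
  301,000 × 31% = 93,310
  → 152,180

152,180 > 56,700, so the standard income tax governs.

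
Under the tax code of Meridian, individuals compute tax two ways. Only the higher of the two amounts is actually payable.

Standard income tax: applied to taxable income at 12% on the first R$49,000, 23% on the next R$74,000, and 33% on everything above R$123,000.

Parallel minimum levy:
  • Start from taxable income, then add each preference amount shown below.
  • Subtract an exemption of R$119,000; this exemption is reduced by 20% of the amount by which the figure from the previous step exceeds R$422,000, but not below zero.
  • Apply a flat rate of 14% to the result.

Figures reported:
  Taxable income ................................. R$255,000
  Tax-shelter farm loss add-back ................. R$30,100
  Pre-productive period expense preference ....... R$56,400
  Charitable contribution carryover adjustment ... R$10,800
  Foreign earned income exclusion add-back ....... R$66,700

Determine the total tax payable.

Standard income tax:
  R$49,000 × 12% = R$5,880
  R$74,000 × 23% = R$17,020
  R$132,000 × 33% = R$43,560
  → R$66,460

Parallel minimum levy:
  Adjusted income: R$255,000 + R$30,100 + R$56,400 + R$10,800 + R$66,700 = R$419,000
  Exemption: R$419,000 ≤ R$422,000, so full R$119,000 applies
  Base: R$419,000 − R$119,000 = R$300,000
  R$300,000 × 14% = R$42,000

R$66,460 > R$42,000, so the standard income tax governs.

R$66,460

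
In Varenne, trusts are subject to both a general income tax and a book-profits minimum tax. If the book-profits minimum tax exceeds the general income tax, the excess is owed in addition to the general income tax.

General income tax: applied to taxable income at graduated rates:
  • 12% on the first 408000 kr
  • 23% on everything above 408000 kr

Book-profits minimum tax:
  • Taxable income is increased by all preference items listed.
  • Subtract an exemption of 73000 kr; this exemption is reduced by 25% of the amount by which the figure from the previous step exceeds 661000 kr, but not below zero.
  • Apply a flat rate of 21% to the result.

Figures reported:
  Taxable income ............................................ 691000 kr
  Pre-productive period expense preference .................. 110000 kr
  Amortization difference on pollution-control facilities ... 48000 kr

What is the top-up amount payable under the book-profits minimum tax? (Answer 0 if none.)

Book-profits minimum tax:
  Adjusted income: 691000 kr + 110000 kr + 48000 kr = 849000 kr
  Exemption: 73000 kr − 25% × (849000 kr − 661000 kr) = 73000 kr − 47000 kr = 26000 kr
  Base: 849000 kr − 26000 kr = 823000 kr
  823000 kr × 21% = 172830 kr

General income tax:
  408000 kr × 12% = 48960 kr
  283000 kr × 23% = 65090 kr
  → 114050 kr

Excess of book-profits minimum tax over general income tax: 172830 kr − 114050 kr = 58780 kr.

58780 kr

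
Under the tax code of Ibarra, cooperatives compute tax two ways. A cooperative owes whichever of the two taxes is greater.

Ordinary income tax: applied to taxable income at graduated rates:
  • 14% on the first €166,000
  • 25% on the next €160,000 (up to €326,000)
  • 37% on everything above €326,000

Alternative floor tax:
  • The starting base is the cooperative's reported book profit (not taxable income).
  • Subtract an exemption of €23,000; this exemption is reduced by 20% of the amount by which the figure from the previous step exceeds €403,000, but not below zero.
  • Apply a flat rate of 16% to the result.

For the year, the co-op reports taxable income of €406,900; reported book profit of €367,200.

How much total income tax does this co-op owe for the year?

€93,173

Alternative floor tax:
  Base (reported book profit): €367,200
  Exemption: €367,200 ≤ €403,000, so full €23,000 applies
  Base: €367,200 − €23,000 = €344,200
  €344,200 × 16% = €55,072

Ordinary income tax:
  €166,000 × 14% = €23,240
  €160,000 × 25% = €40,000
  €80,900 × 37% = €29,933
  → €93,173

€93,173 > €55,072, so the ordinary income tax governs.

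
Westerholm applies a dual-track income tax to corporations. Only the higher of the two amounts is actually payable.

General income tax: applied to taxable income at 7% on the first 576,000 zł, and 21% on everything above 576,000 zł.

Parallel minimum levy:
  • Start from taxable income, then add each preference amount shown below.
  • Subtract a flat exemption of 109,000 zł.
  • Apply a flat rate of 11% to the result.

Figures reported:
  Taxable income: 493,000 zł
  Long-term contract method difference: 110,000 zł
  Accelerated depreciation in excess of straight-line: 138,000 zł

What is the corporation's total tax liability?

69,520 zł

General income tax:
  493,000 zł × 7% = 34,510 zł

Parallel minimum levy:
  Adjusted income: 493,000 zł + 110,000 zł + 138,000 zł = 741,000 zł
  Less exemption 109,000 zł → base 632,000 zł
  632,000 zł × 11% = 69,520 zł

69,520 zł > 34,510 zł, so the parallel minimum levy is the binding amount.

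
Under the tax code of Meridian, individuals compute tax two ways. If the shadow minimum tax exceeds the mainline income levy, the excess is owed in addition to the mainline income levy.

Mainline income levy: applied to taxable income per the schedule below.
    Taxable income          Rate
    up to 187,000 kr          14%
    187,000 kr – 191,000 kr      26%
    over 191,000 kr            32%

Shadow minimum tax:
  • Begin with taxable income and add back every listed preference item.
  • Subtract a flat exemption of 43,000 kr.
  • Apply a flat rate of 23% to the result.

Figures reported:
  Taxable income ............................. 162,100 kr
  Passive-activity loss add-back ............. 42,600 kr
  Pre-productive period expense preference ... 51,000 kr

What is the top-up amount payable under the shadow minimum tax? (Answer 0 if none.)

26,227 kr

Shadow minimum tax:
  Adjusted income: 162,100 kr + 42,600 kr + 51,000 kr = 255,700 kr
  Less exemption 43,000 kr → base 212,700 kr
  212,700 kr × 23% = 48,921 kr

Mainline income levy:
  162,100 kr × 14% = 22,694 kr

Excess of shadow minimum tax over mainline income levy: 48,921 kr − 22,694 kr = 26,227 kr.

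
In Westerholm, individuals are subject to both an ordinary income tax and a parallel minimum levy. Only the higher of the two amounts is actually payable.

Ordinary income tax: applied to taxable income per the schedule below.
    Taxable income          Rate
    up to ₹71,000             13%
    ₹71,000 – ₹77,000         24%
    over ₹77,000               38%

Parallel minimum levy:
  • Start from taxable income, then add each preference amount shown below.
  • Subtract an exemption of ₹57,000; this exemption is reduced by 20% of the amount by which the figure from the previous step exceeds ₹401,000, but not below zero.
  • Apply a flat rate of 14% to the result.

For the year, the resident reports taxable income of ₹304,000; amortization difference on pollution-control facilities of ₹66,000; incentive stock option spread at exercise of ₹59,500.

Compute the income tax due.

Ordinary income tax:
  ₹71,000 × 13% = ₹9,230
  ₹6,000 × 24% = ₹1,440
  ₹227,000 × 38% = ₹86,260
  → ₹96,930

Parallel minimum levy:
  Adjusted income: ₹304,000 + ₹66,000 + ₹59,500 = ₹429,500
  Exemption: ₹57,000 − 20% × (₹429,500 − ₹401,000) = ₹57,000 − ₹5,700 = ₹51,300
  Base: ₹429,500 − ₹51,300 = ₹378,200
  ₹378,200 × 14% = ₹52,948

₹96,930 > ₹52,948, so the ordinary income tax governs.

₹96,930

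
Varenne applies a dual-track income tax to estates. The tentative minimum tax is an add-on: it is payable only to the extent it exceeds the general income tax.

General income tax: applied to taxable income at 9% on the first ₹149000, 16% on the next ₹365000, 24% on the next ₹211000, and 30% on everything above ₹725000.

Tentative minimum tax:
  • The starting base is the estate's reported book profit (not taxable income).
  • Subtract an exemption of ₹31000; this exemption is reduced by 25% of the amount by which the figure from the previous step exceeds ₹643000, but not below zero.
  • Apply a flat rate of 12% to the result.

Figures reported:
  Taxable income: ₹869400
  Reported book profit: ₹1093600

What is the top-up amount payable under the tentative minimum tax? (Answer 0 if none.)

₹0

Tentative minimum tax:
  Base (reported book profit): ₹1093600
  Exemption: 25% × (₹1093600 − ₹643000) = ₹112650 ≥ ₹31000, so the exemption is fully phased out
  Base: ₹1093600 − ₹0 = ₹1093600
  ₹1093600 × 12% = ₹131232

General income tax:
  ₹149000 × 9% = ₹13410
  ₹365000 × 16% = ₹58400
  ₹211000 × 24% = ₹50640
  ₹144400 × 30% = ₹43320
  → ₹165770

₹131232 ≤ ₹165770, so no add-on is due.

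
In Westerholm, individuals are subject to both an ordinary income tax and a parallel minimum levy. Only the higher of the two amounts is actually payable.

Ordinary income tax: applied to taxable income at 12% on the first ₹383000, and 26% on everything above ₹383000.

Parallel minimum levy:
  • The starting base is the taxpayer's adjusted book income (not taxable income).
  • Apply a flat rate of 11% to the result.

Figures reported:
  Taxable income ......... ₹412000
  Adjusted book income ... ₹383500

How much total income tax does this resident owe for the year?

Ordinary income tax:
  ₹383000 × 12% = ₹45960
  ₹29000 × 26% = ₹7540
  → ₹53500

Parallel minimum levy:
  Base (adjusted book income): ₹383500
  ₹383500 × 11% = ₹42185

₹53500 > ₹42185, so the ordinary income tax governs.

₹53500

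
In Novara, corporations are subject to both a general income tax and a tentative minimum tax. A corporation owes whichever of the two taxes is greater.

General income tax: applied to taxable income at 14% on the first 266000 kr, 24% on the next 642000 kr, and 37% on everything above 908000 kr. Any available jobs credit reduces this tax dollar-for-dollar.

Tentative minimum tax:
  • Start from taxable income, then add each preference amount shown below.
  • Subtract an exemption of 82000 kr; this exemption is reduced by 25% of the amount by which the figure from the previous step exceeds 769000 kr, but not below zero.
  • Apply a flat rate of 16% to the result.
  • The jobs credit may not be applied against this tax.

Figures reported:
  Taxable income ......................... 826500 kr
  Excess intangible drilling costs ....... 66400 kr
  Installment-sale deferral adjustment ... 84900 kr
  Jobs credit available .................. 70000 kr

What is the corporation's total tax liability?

Tentative minimum tax:
  Adjusted income: 826500 kr + 66400 kr + 84900 kr = 977800 kr
  Exemption: 82000 kr − 25% × (977800 kr − 769000 kr) = 82000 kr − 52200 kr = 29800 kr
  Base: 977800 kr − 29800 kr = 948000 kr
  948000 kr × 16% = 151680 kr

General income tax:
  266000 kr × 14% = 37240 kr
  560500 kr × 24% = 134520 kr
  → 171760 kr
  Less jobs credit 70000 kr → 101760 kr

151680 kr > 101760 kr, so the tentative minimum tax is the binding amount.

151680 kr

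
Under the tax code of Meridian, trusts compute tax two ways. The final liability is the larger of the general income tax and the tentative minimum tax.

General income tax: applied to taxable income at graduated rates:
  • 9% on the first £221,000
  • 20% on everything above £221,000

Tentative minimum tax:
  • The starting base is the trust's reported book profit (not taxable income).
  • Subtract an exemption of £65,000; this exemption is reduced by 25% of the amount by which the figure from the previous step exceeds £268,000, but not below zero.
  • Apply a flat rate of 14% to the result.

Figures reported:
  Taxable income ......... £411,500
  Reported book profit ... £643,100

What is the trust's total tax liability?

General income tax:
  £221,000 × 9% = £19,890
  £190,500 × 20% = £38,100
  → £57,990

Tentative minimum tax:
  Base (reported book profit): £643,100
  Exemption: 25% × (£643,100 − £268,000) = £93,775 ≥ £65,000, so the exemption is fully phased out
  Base: £643,100 − £0 = £643,100
  £643,100 × 14% = £90,034

£90,034 > £57,990, so the tentative minimum tax is the binding amount.

£90,034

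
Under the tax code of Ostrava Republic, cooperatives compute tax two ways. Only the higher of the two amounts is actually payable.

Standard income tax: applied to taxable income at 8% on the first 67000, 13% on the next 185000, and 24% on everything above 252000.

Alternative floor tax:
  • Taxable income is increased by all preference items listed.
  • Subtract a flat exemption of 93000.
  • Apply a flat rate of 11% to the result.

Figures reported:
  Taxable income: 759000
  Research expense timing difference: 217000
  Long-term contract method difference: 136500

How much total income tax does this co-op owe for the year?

151090

Alternative floor tax:
  Adjusted income: 759000 + 217000 + 136500 = 1112500
  Less exemption 93000 → base 1019500
  1019500 × 11% = 112145

Standard income tax:
  67000 × 8% = 5360
  185000 × 13% = 24050
  507000 × 24% = 121680
  → 151090

151090 > 112145, so the standard income tax governs.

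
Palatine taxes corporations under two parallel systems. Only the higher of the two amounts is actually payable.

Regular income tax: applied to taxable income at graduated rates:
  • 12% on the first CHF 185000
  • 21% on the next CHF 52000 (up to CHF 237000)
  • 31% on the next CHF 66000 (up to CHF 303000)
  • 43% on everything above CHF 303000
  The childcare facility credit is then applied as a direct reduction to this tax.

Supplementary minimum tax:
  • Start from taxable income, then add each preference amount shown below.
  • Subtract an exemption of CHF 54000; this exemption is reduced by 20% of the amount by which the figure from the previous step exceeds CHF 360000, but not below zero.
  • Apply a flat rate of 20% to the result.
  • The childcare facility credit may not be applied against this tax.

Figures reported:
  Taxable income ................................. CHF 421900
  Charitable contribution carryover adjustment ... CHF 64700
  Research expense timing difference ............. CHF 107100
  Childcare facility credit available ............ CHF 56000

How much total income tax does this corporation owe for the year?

CHF 117288

Regular income tax:
  CHF 185000 × 12% = CHF 22200
  CHF 52000 × 21% = CHF 10920
  CHF 66000 × 31% = CHF 20460
  CHF 118900 × 43% = CHF 51127
  → CHF 104707
  Less childcare facility credit CHF 56000 → CHF 48707

Supplementary minimum tax:
  Adjusted income: CHF 421900 + CHF 64700 + CHF 107100 = CHF 593700
  Exemption: CHF 54000 − 20% × (CHF 593700 − CHF 360000) = CHF 54000 − CHF 46740 = CHF 7260
  Base: CHF 593700 − CHF 7260 = CHF 586440
  CHF 586440 × 20% = CHF 117288

CHF 117288 > CHF 48707, so the supplementary minimum tax is the binding amount.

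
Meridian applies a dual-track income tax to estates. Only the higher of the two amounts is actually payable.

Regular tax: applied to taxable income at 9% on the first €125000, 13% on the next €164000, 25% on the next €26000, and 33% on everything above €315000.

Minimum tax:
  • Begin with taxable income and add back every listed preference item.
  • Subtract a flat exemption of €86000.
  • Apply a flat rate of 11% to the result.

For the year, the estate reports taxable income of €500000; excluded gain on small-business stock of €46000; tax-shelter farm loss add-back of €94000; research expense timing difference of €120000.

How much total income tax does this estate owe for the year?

€100120

Minimum tax:
  Adjusted income: €500000 + €46000 + €94000 + €120000 = €760000
  Less exemption €86000 → base €674000
  €674000 × 11% = €74140

Regular tax:
  €125000 × 9% = €11250
  €164000 × 13% = €21320
  €26000 × 25% = €6500
  €185000 × 33% = €61050
  → €100120

€100120 > €74140, so the regular tax governs.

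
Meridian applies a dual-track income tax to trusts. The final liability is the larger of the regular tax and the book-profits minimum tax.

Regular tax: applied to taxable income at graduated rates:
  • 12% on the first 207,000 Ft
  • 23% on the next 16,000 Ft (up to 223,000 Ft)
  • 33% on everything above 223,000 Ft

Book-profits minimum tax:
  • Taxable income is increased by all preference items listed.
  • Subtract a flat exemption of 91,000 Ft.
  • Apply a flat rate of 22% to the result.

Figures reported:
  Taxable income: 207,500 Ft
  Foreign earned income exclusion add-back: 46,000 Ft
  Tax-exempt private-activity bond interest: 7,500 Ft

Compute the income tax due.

37,400 Ft

Regular tax:
  207,000 Ft × 12% = 24,840 Ft
  500 Ft × 23% = 115 Ft
  → 24,955 Ft

Book-profits minimum tax:
  Adjusted income: 207,500 Ft + 46,000 Ft + 7,500 Ft = 261,000 Ft
  Less exemption 91,000 Ft → base 170,000 Ft
  170,000 Ft × 22% = 37,400 Ft

37,400 Ft > 24,955 Ft, so the book-profits minimum tax is the binding amount.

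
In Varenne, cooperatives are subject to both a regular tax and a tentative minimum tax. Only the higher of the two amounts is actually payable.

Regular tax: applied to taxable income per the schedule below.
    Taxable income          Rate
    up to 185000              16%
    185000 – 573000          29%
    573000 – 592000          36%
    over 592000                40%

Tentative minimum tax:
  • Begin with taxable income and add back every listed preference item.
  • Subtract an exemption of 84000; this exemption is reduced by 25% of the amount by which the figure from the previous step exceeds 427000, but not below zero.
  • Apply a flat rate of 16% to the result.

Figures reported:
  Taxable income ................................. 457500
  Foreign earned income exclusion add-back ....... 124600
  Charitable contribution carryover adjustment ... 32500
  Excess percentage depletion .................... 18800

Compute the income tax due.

108625

Regular tax:
  185000 × 16% = 29600
  272500 × 29% = 79025
  → 108625

Tentative minimum tax:
  Adjusted income: 457500 + 124600 + 32500 + 18800 = 633400
  Exemption: 84000 − 25% × (633400 − 427000) = 84000 − 51600 = 32400
  Base: 633400 − 32400 = 601000
  601000 × 16% = 96160

108625 > 96160, so the regular tax governs.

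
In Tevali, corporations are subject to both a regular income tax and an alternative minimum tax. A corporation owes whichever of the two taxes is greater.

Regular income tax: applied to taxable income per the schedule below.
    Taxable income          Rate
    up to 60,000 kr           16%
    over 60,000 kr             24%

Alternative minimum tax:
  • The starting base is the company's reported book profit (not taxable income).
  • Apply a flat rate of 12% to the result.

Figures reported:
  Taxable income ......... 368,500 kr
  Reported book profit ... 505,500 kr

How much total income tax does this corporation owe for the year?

83,640 kr

Regular income tax:
  60,000 kr × 16% = 9,600 kr
  308,500 kr × 24% = 74,040 kr
  → 83,640 kr

Alternative minimum tax:
  Base (reported book profit): 505,500 kr
  505,500 kr × 12% = 60,660 kr

83,640 kr > 60,660 kr, so the regular income tax governs.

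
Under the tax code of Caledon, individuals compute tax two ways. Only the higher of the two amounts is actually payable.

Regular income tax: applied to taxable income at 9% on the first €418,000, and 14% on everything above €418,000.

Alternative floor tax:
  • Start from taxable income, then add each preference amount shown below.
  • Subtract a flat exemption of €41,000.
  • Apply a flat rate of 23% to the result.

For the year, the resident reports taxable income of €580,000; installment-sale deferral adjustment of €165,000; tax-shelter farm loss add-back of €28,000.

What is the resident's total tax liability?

€168,360

Regular income tax:
  €418,000 × 9% = €37,620
  €162,000 × 14% = €22,680
  → €60,300

Alternative floor tax:
  Adjusted income: €580,000 + €165,000 + €28,000 = €773,000
  Less exemption €41,000 → base €732,000
  €732,000 × 23% = €168,360

€168,360 > €60,300, so the alternative floor tax is the binding amount.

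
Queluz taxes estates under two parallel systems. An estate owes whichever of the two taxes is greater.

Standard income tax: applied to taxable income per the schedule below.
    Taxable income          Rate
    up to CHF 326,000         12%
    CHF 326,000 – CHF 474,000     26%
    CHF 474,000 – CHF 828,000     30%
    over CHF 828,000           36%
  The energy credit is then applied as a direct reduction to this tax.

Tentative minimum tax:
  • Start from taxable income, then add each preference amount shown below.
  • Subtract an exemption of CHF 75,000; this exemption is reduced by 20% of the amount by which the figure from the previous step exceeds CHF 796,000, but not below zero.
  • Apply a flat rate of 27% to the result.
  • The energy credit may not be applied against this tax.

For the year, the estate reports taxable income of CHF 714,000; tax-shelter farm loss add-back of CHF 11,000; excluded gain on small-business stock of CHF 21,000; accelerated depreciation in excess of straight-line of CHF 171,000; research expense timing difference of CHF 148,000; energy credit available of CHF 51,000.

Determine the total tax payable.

CHF 281,826

Standard income tax:
  CHF 326,000 × 12% = CHF 39,120
  CHF 148,000 × 26% = CHF 38,480
  CHF 240,000 × 30% = CHF 72,000
  → CHF 149,600
  Less energy credit CHF 51,000 → CHF 98,600

Tentative minimum tax:
  Adjusted income: CHF 714,000 + CHF 11,000 + CHF 21,000 + CHF 171,000 + CHF 148,000 = CHF 1,065,000
  Exemption: CHF 75,000 − 20% × (CHF 1,065,000 − CHF 796,000) = CHF 75,000 − CHF 53,800 = CHF 21,200
  Base: CHF 1,065,000 − CHF 21,200 = CHF 1,043,800
  CHF 1,043,800 × 27% = CHF 281,826

CHF 281,826 > CHF 98,600, so the tentative minimum tax is the binding amount.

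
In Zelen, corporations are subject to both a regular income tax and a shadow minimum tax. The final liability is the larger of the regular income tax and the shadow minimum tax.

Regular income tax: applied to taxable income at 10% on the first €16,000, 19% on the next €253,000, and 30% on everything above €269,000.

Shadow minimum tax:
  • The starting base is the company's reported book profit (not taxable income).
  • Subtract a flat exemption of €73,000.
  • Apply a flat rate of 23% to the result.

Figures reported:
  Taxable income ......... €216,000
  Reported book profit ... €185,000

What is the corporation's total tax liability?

€39,600

Shadow minimum tax:
  Base (reported book profit): €185,000
  Less exemption €73,000 → base €112,000
  €112,000 × 23% = €25,760

Regular income tax:
  €16,000 × 10% = €1,600
  €200,000 × 19% = €38,000
  → €39,600

€39,600 > €25,760, so the regular income tax governs.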